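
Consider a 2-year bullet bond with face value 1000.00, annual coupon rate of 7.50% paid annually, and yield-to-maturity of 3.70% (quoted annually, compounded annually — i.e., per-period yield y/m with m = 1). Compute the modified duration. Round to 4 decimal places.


Coupon per period c = face * coupon_rate / m = 75.000000
Periods per year m = 1; per-period yield y/m = 0.037000
Number of cashflows N = 2
Cashflows (t years, CF_t, discount factor 1/(1+y/m)^(m*t), PV):
  t = 1.0000: CF_t = 75.000000, DF = 0.964320, PV = 72.324012
  t = 2.0000: CF_t = 1075.000000, DF = 0.929913, PV = 999.656862
Price P = sum_t PV_t = 1071.980874
First compute Macaulay numerator sum_t t * PV_t:
  t * PV_t at t = 1.0000: 72.324012
  t * PV_t at t = 2.0000: 1999.313724
Macaulay duration D = 2071.637736 / 1071.980874 = 1.932532
Modified duration = D / (1 + y/m) = 1.932532 / (1 + 0.037000) = 1.863580

Answer: Modified duration = 1.8636


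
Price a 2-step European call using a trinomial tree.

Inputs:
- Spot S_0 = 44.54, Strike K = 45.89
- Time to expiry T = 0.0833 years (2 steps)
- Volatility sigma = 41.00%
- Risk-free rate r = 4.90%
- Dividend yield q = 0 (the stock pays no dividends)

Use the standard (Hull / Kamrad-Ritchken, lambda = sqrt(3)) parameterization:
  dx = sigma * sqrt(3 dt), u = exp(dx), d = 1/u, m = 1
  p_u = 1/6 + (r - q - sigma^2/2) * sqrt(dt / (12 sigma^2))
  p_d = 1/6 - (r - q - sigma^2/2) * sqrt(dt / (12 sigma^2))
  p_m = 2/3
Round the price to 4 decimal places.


Answer: Price = V(0,0) = 1.5556

Derivation:
dt = T/N = 0.041650; dx = sigma*sqrt(3*dt) = 0.144928
u = exp(dx) = 1.155956; d = 1/u = 0.865085
p_u = 0.161630, p_m = 0.666667, p_d = 0.171703
Discount per step: exp(-r*dt) = 0.997961
Stock lattice S(k, j) with j the centered position index:
  k=0: S(0,+0) = 44.5400
  k=1: S(1,-1) = 38.5309; S(1,+0) = 44.5400; S(1,+1) = 51.4863
  k=2: S(2,-2) = 33.3325; S(2,-1) = 38.5309; S(2,+0) = 44.5400; S(2,+1) = 51.4863; S(2,+2) = 59.5159
Terminal payoffs V(N, j) = max(S_T - K, 0):
  V(2,-2) = 0.000000; V(2,-1) = 0.000000; V(2,+0) = 0.000000; V(2,+1) = 5.596290; V(2,+2) = 13.625897
Backward induction: V(k, j) = exp(-r*dt) * [p_u * V(k+1, j+1) + p_m * V(k+1, j) + p_d * V(k+1, j-1)]
  V(1,-1) = exp(-r*dt) * [p_u*0.000000 + p_m*0.000000 + p_d*0.000000] = 0.000000
  V(1,+0) = exp(-r*dt) * [p_u*5.596290 + p_m*0.000000 + p_d*0.000000] = 0.902686
  V(1,+1) = exp(-r*dt) * [p_u*13.625897 + p_m*5.596290 + p_d*0.000000] = 5.921121
  V(0,+0) = exp(-r*dt) * [p_u*5.921121 + p_m*0.902686 + p_d*0.000000] = 1.555645


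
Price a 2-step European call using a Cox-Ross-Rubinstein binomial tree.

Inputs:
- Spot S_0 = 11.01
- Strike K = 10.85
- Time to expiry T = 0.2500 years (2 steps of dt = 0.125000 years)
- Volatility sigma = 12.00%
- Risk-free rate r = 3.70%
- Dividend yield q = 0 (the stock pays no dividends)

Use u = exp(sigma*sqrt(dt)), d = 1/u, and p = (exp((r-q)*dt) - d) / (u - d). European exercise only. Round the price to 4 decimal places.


dt = T/N = 0.125000
u = exp(sigma*sqrt(dt)) = 1.043339; d = 1/u = 0.958461
p = (exp((r-q)*dt) - d) / (u - d) = 0.544011
Discount per step: exp(-r*dt) = 0.995386
Stock lattice S(k, i) with i counting down-moves:
  k=0: S(0,0) = 11.0100
  k=1: S(1,0) = 11.4872; S(1,1) = 10.5527
  k=2: S(2,0) = 11.9850; S(2,1) = 11.0100; S(2,2) = 10.1143
Terminal payoffs V(N, i) = max(S_T - K, 0):
  V(2,0) = 1.135011; V(2,1) = 0.160000; V(2,2) = 0.000000
Backward induction: V(k, i) = exp(-r*dt) * [p * V(k+1, i) + (1-p) * V(k+1, i+1)].
  V(1,0) = exp(-r*dt) * [p*1.135011 + (1-p)*0.160000] = 0.687231
  V(1,1) = exp(-r*dt) * [p*0.160000 + (1-p)*0.000000] = 0.086640
  V(0,0) = exp(-r*dt) * [p*0.687231 + (1-p)*0.086640] = 0.411461

Answer: Price = V(0,0) = 0.4115


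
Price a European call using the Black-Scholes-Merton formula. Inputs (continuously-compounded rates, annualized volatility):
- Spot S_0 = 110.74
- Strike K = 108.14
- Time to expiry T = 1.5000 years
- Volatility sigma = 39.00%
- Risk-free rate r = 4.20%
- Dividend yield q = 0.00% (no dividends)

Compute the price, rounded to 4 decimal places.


Answer: Price = 24.9591

Derivation:
d1 = (ln(S/K) + (r - q + 0.5*sigma^2) * T) / (sigma * sqrt(T)) = 0.42046104
d2 = d1 - sigma * sqrt(T) = -0.05718946
exp(-rT) = 0.93894347; exp(-qT) = 1.00000000
C = S_0 * exp(-qT) * N(d1) - K * exp(-rT) * N(d2)
N(d1) = 0.66292566; N(d2) = 0.47719714
C = 110.7400 * 1.00000000 * 0.66292566 - 108.1400 * 0.93894347 * 0.47719714 = 24.9591


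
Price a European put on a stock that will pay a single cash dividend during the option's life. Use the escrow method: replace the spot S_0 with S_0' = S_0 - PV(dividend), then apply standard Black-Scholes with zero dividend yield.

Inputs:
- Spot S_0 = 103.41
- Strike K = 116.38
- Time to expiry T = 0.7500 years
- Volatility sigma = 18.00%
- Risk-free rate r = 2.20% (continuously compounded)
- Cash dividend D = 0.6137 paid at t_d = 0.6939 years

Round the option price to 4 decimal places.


PV(D) = D * exp(-r * t_d) = 0.6137 * 0.98485013 = 0.60440253
S_0' = S_0 - PV(D) = 103.4100 - 0.60440253 = 102.80559747
d1 = (ln(S_0'/K) + (r + sigma^2/2)*T) / (sigma*sqrt(T)) = -0.61180459
d2 = d1 - sigma*sqrt(T) = -0.76768917
exp(-rT) = 0.98363538
N(-d1) = 0.72966647; N(-d2) = 0.77866406
P = K * exp(-rT) * N(-d2) - S_0' * N(-d1) = 116.3800 * 0.98363538 * 0.77866406 - 102.80559747 * 0.72966647 = 14.1241

Answer: Price = 14.1241


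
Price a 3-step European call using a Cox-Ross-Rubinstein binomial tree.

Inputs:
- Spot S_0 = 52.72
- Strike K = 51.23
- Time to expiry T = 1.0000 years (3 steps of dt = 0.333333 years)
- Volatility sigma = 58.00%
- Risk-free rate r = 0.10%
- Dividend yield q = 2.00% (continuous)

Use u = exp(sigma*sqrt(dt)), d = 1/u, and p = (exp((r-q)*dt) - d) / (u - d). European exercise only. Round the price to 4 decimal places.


Answer: Price = V(0,0) = 12.9122

Derivation:
dt = T/N = 0.333333
u = exp(sigma*sqrt(dt)) = 1.397749; d = 1/u = 0.715436
p = (exp((r-q)*dt) - d) / (u - d) = 0.407805
Discount per step: exp(-r*dt) = 0.999667
Stock lattice S(k, i) with i counting down-moves:
  k=0: S(0,0) = 52.7200
  k=1: S(1,0) = 73.6893; S(1,1) = 37.7178
  k=2: S(2,0) = 102.9992; S(2,1) = 52.7200; S(2,2) = 26.9847
  k=3: S(3,0) = 143.9670; S(3,1) = 73.6893; S(3,2) = 37.7178; S(3,3) = 19.3058
Terminal payoffs V(N, i) = max(S_T - K, 0):
  V(3,0) = 92.737036; V(3,1) = 22.459332; V(3,2) = 0.000000; V(3,3) = 0.000000
Backward induction: V(k, i) = exp(-r*dt) * [p * V(k+1, i) + (1-p) * V(k+1, i+1)].
  V(2,0) = exp(-r*dt) * [p*92.737036 + (1-p)*22.459332] = 51.101894
  V(2,1) = exp(-r*dt) * [p*22.459332 + (1-p)*0.000000] = 9.155975
  V(2,2) = exp(-r*dt) * [p*0.000000 + (1-p)*0.000000] = 0.000000
  V(1,0) = exp(-r*dt) * [p*51.101894 + (1-p)*9.155975] = 26.252978
  V(1,1) = exp(-r*dt) * [p*9.155975 + (1-p)*0.000000] = 3.732608
  V(0,0) = exp(-r*dt) * [p*26.252978 + (1-p)*3.732608] = 12.912223


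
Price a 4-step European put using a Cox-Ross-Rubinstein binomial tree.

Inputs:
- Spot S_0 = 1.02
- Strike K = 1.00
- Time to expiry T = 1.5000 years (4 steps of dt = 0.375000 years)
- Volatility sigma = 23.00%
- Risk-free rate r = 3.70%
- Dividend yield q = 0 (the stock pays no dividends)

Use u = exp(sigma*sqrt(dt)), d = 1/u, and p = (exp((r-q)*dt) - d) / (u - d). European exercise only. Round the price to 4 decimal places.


dt = T/N = 0.375000
u = exp(sigma*sqrt(dt)) = 1.151247; d = 1/u = 0.868623
p = (exp((r-q)*dt) - d) / (u - d) = 0.514282
Discount per step: exp(-r*dt) = 0.986221
Stock lattice S(k, i) with i counting down-moves:
  k=0: S(0,0) = 1.0200
  k=1: S(1,0) = 1.1743; S(1,1) = 0.8860
  k=2: S(2,0) = 1.3519; S(2,1) = 1.0200; S(2,2) = 0.7696
  k=3: S(3,0) = 1.5563; S(3,1) = 1.1743; S(3,2) = 0.8860; S(3,3) = 0.6685
  k=4: S(4,0) = 1.7917; S(4,1) = 1.3519; S(4,2) = 1.0200; S(4,3) = 0.7696; S(4,4) = 0.5807
Terminal payoffs V(N, i) = max(K - S_T, 0):
  V(4,0) = 0.000000; V(4,1) = 0.000000; V(4,2) = 0.000000; V(4,3) = 0.230403; V(4,4) = 0.419334
Backward induction: V(k, i) = exp(-r*dt) * [p * V(k+1, i) + (1-p) * V(k+1, i+1)].
  V(3,0) = exp(-r*dt) * [p*0.000000 + (1-p)*0.000000] = 0.000000
  V(3,1) = exp(-r*dt) * [p*0.000000 + (1-p)*0.000000] = 0.000000
  V(3,2) = exp(-r*dt) * [p*0.000000 + (1-p)*0.230403] = 0.110369
  V(3,3) = exp(-r*dt) * [p*0.230403 + (1-p)*0.419334] = 0.317731
  V(2,0) = exp(-r*dt) * [p*0.000000 + (1-p)*0.000000] = 0.000000
  V(2,1) = exp(-r*dt) * [p*0.000000 + (1-p)*0.110369] = 0.052869
  V(2,2) = exp(-r*dt) * [p*0.110369 + (1-p)*0.317731] = 0.208180
  V(1,0) = exp(-r*dt) * [p*0.000000 + (1-p)*0.052869] = 0.025326
  V(1,1) = exp(-r*dt) * [p*0.052869 + (1-p)*0.208180] = 0.126538
  V(0,0) = exp(-r*dt) * [p*0.025326 + (1-p)*0.126538] = 0.073460

Answer: Price = V(0,0) = 0.0735


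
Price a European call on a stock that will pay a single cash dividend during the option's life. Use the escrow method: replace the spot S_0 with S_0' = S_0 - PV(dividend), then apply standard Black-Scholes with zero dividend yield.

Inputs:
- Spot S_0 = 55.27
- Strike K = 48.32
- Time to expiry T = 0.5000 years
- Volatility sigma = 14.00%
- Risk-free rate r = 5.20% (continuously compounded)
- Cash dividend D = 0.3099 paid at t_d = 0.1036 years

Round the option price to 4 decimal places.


Answer: Price = 8.0092

Derivation:
PV(D) = D * exp(-r * t_d) = 0.3099 * 0.99462728 = 0.30823500
S_0' = S_0 - PV(D) = 55.2700 - 0.30823500 = 54.96176500
d1 = (ln(S_0'/K) + (r + sigma^2/2)*T) / (sigma*sqrt(T)) = 1.61313490
d2 = d1 - sigma*sqrt(T) = 1.51413995
exp(-rT) = 0.97433509
N(d1) = 0.94664240; N(d2) = 0.93500483
C = S_0' * N(d1) - K * exp(-rT) * N(d2) = 54.96176500 * 0.94664240 - 48.3200 * 0.97433509 * 0.93500483 = 8.0092


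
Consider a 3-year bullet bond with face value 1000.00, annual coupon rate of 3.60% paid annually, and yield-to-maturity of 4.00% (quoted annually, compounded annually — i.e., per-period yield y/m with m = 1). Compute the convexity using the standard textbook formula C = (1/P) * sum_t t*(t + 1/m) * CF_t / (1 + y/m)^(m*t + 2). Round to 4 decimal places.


Answer: Convexity = 10.5843

Derivation:
Coupon per period c = face * coupon_rate / m = 36.000000
Periods per year m = 1; per-period yield y/m = 0.040000
Number of cashflows N = 3
Cashflows (t years, CF_t, discount factor 1/(1+y/m)^(m*t), PV):
  t = 1.0000: CF_t = 36.000000, DF = 0.961538, PV = 34.615385
  t = 2.0000: CF_t = 36.000000, DF = 0.924556, PV = 33.284024
  t = 3.0000: CF_t = 1036.000000, DF = 0.888996, PV = 921.000228
Price P = sum_t PV_t = 988.899636
Convexity numerator sum_t t*(t + 1/m) * CF_t / (1+y/m)^(m*t + 2):
  t = 1.0000: term = 64.007738
  t = 2.0000: term = 184.637705
  t = 3.0000: term = 10218.197791
Convexity = (1/P) * sum = 10466.843234 / 988.899636 = 10.584333


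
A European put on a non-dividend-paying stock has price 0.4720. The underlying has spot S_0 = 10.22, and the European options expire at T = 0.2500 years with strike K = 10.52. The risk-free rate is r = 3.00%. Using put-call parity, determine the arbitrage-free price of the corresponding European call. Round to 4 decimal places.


Answer: Call price = 0.2506

Derivation:
Put-call parity: C - P = S_0 * exp(-qT) - K * exp(-rT).
S_0 * exp(-qT) = 10.2200 * 1.00000000 = 10.22000000
K * exp(-rT) = 10.5200 * 0.99252805 = 10.44139514
C = P + S*exp(-qT) - K*exp(-rT)
C = 0.4720 + 10.22000000 - 10.44139514 = 0.2506


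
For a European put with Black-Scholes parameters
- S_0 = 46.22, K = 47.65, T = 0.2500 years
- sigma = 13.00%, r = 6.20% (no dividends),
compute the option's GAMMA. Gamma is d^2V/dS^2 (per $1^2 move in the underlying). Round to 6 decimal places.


d1 = -0.1978080808; d2 = -0.2628080808
phi(d1) = 0.3912132186; exp(-qT) = 1.0000000000; exp(-rT) = 0.9846195068
Gamma = exp(-qT) * phi(d1) / (S * sigma * sqrt(T)) = 1.0000000000 * 0.3912132186 / (46.2200 * 0.1300 * 0.5000000000) = 0.130218

Answer: Gamma = 0.130218


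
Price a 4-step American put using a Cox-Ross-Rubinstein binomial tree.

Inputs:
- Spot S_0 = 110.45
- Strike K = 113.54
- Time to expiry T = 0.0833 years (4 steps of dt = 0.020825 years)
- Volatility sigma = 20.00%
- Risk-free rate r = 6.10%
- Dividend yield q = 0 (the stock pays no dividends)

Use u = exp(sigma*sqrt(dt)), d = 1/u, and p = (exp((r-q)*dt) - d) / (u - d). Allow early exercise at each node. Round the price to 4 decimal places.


dt = T/N = 0.020825
u = exp(sigma*sqrt(dt)) = 1.029282; d = 1/u = 0.971551
p = (exp((r-q)*dt) - d) / (u - d) = 0.514803
Discount per step: exp(-r*dt) = 0.998730
Stock lattice S(k, i) with i counting down-moves:
  k=0: S(0,0) = 110.4500
  k=1: S(1,0) = 113.6842; S(1,1) = 107.3078
  k=2: S(2,0) = 117.0132; S(2,1) = 110.4500; S(2,2) = 104.2550
  k=3: S(3,0) = 120.4396; S(3,1) = 113.6842; S(3,2) = 107.3078; S(3,3) = 101.2890
  k=4: S(4,0) = 123.9663; S(4,1) = 117.0132; S(4,2) = 110.4500; S(4,3) = 104.2550; S(4,4) = 98.4074
Terminal payoffs V(N, i) = max(K - S_T, 0):
  V(4,0) = 0.000000; V(4,1) = 0.000000; V(4,2) = 3.090000; V(4,3) = 9.285039; V(4,4) = 15.132603
Backward induction: V(k, i) = exp(-r*dt) * [p * V(k+1, i) + (1-p) * V(k+1, i+1)]; then take max(V_cont, immediate exercise) for American.
  V(3,0) = exp(-r*dt) * [p*0.000000 + (1-p)*0.000000] = 0.000000; exercise = 0.000000; V(3,0) = max -> 0.000000
  V(3,1) = exp(-r*dt) * [p*0.000000 + (1-p)*3.090000] = 1.497355; exercise = 0.000000; V(3,1) = max -> 1.497355
  V(3,2) = exp(-r*dt) * [p*3.090000 + (1-p)*9.285039] = 6.088075; exercise = 6.232216; V(3,2) = max -> 6.232216
  V(3,3) = exp(-r*dt) * [p*9.285039 + (1-p)*15.132603] = 12.106870; exercise = 12.251011; V(3,3) = max -> 12.251011
  V(2,0) = exp(-r*dt) * [p*0.000000 + (1-p)*1.497355] = 0.725590; exercise = 0.000000; V(2,0) = max -> 0.725590
  V(2,1) = exp(-r*dt) * [p*1.497355 + (1-p)*6.232216] = 3.789878; exercise = 3.090000; V(2,1) = max -> 3.789878
  V(2,2) = exp(-r*dt) * [p*6.232216 + (1-p)*12.251011] = 9.140897; exercise = 9.285039; V(2,2) = max -> 9.285039
  V(1,0) = exp(-r*dt) * [p*0.725590 + (1-p)*3.789878] = 2.209564; exercise = 0.000000; V(1,0) = max -> 2.209564
  V(1,1) = exp(-r*dt) * [p*3.789878 + (1-p)*9.285039] = 6.447917; exercise = 6.232216; V(1,1) = max -> 6.447917
  V(0,0) = exp(-r*dt) * [p*2.209564 + (1-p)*6.447917] = 4.260584; exercise = 3.090000; V(0,0) = max -> 4.260584

Answer: Price = V(0,0) = 4.2606


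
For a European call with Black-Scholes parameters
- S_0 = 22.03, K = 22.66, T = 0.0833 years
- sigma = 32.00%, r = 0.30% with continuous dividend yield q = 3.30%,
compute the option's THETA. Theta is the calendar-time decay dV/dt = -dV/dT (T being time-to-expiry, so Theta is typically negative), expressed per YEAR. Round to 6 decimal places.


d1 = -0.2861718420; d2 = -0.3785294080
phi(d1) = 0.3829366551; exp(-qT) = 0.9972548748; exp(-rT) = 0.9997501312
Theta = -S*exp(-qT)*phi(d1)*sigma/(2*sqrt(T)) - r*K*exp(-rT)*N(d2) + q*S*exp(-qT)*N(d1)
N(d1) = 0.3873732546; N(d2) = 0.3525186758; sqrt(T) = 0.2886173938
Term 1 = -22.0300 * 0.9972548748 * 0.3829366551 * 0.3200 / (2 * 0.2886173938) = -4.6638555025
Term 2 = -0.0030 * 22.6600 * 0.9997501312 * 0.3525186758 = -0.0239582317
Term 3 = 0.0330 * 22.0300 * 0.9972548748 * 0.3873732546 = 0.2808434099
Theta = -4.6638555025 + (-0.0239582317) + (0.2808434099) = -4.406970

Answer: Theta = -4.406970


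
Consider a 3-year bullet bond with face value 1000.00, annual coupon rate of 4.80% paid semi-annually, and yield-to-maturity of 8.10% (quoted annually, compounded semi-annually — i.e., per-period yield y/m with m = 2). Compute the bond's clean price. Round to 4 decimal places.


Answer: Price = 913.6454

Derivation:
Coupon per period c = face * coupon_rate / m = 24.000000
Periods per year m = 2; per-period yield y/m = 0.040500
Number of cashflows N = 6
Cashflows (t years, CF_t, discount factor 1/(1+y/m)^(m*t), PV):
  t = 0.5000: CF_t = 24.000000, DF = 0.961076, PV = 23.065834
  t = 1.0000: CF_t = 24.000000, DF = 0.923668, PV = 22.168029
  t = 1.5000: CF_t = 24.000000, DF = 0.887715, PV = 21.305169
  t = 2.0000: CF_t = 24.000000, DF = 0.853162, PV = 20.475895
  t = 2.5000: CF_t = 24.000000, DF = 0.819954, PV = 19.678900
  t = 3.0000: CF_t = 1024.000000, DF = 0.788039, PV = 806.951530
Price P = sum_t PV_t = 913.645357


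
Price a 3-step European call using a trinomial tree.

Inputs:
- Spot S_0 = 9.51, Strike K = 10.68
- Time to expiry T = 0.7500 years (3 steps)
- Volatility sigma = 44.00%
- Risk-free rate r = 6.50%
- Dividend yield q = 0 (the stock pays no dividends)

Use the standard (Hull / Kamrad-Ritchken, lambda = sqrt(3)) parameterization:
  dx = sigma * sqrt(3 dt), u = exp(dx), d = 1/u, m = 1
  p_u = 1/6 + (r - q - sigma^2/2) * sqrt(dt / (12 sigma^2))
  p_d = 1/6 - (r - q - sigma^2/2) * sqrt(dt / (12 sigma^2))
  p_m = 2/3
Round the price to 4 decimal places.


Answer: Price = V(0,0) = 1.2035

Derivation:
dt = T/N = 0.250000; dx = sigma*sqrt(3*dt) = 0.381051
u = exp(dx) = 1.463823; d = 1/u = 0.683143
p_u = 0.156235, p_m = 0.666667, p_d = 0.177098
Discount per step: exp(-r*dt) = 0.983881
Stock lattice S(k, j) with j the centered position index:
  k=0: S(0,+0) = 9.5100
  k=1: S(1,-1) = 6.4967; S(1,+0) = 9.5100; S(1,+1) = 13.9210
  k=2: S(2,-2) = 4.4382; S(2,-1) = 6.4967; S(2,+0) = 9.5100; S(2,+1) = 13.9210; S(2,+2) = 20.3778
  k=3: S(3,-3) = 3.0319; S(3,-2) = 4.4382; S(3,-1) = 6.4967; S(3,+0) = 9.5100; S(3,+1) = 13.9210; S(3,+2) = 20.3778; S(3,+3) = 29.8295
Terminal payoffs V(N, j) = max(S_T - K, 0):
  V(3,-3) = 0.000000; V(3,-2) = 0.000000; V(3,-1) = 0.000000; V(3,+0) = 0.000000; V(3,+1) = 3.240952; V(3,+2) = 9.697803; V(3,+3) = 19.149487
Backward induction: V(k, j) = exp(-r*dt) * [p_u * V(k+1, j+1) + p_m * V(k+1, j) + p_d * V(k+1, j-1)]
  V(2,-2) = exp(-r*dt) * [p_u*0.000000 + p_m*0.000000 + p_d*0.000000] = 0.000000
  V(2,-1) = exp(-r*dt) * [p_u*0.000000 + p_m*0.000000 + p_d*0.000000] = 0.000000
  V(2,+0) = exp(-r*dt) * [p_u*3.240952 + p_m*0.000000 + p_d*0.000000] = 0.498188
  V(2,+1) = exp(-r*dt) * [p_u*9.697803 + p_m*3.240952 + p_d*0.000000] = 3.616522
  V(2,+2) = exp(-r*dt) * [p_u*19.149487 + p_m*9.697803 + p_d*3.240952] = 9.869303
  V(1,-1) = exp(-r*dt) * [p_u*0.498188 + p_m*0.000000 + p_d*0.000000] = 0.076580
  V(1,+0) = exp(-r*dt) * [p_u*3.616522 + p_m*0.498188 + p_d*0.000000] = 0.882692
  V(1,+1) = exp(-r*dt) * [p_u*9.869303 + p_m*3.616522 + p_d*0.498188] = 3.976035
  V(0,+0) = exp(-r*dt) * [p_u*3.976035 + p_m*0.882692 + p_d*0.076580] = 1.203503


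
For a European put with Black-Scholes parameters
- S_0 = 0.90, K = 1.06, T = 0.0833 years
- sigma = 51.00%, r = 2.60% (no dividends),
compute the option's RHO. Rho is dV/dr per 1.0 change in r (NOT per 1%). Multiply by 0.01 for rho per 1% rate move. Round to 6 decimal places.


Answer: Rho = -0.077455

Derivation:
d1 = -1.0233404053; d2 = -1.1705352762
phi(d1) = 0.2363240492; exp(-qT) = 1.0000000000; exp(-rT) = 0.9978365437
N(-d2) = 0.8791071867
Rho = -K*T*exp(-rT)*N(-d2) = -1.0600 * 0.0833 * 0.9978365437 * 0.8791071867 = -0.077455


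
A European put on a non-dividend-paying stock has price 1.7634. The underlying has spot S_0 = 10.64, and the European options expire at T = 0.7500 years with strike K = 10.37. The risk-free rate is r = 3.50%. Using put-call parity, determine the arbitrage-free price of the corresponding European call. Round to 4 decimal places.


Put-call parity: C - P = S_0 * exp(-qT) - K * exp(-rT).
S_0 * exp(-qT) = 10.6400 * 1.00000000 = 10.64000000
K * exp(-rT) = 10.3700 * 0.97409154 = 10.10132923
C = P + S*exp(-qT) - K*exp(-rT)
C = 1.7634 + 10.64000000 - 10.10132923 = 2.3021

Answer: Call price = 2.3021


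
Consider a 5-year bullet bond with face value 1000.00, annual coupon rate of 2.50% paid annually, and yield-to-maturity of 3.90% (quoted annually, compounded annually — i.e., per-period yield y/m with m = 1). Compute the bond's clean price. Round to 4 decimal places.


Answer: Price = 937.4990

Derivation:
Coupon per period c = face * coupon_rate / m = 25.000000
Periods per year m = 1; per-period yield y/m = 0.039000
Number of cashflows N = 5
Cashflows (t years, CF_t, discount factor 1/(1+y/m)^(m*t), PV):
  t = 1.0000: CF_t = 25.000000, DF = 0.962464, PV = 24.061598
  t = 2.0000: CF_t = 25.000000, DF = 0.926337, PV = 23.158419
  t = 3.0000: CF_t = 25.000000, DF = 0.891566, PV = 22.289143
  t = 4.0000: CF_t = 25.000000, DF = 0.858100, PV = 21.452495
  t = 5.0000: CF_t = 1025.000000, DF = 0.825890, PV = 846.537356
Price P = sum_t PV_t = 937.499012


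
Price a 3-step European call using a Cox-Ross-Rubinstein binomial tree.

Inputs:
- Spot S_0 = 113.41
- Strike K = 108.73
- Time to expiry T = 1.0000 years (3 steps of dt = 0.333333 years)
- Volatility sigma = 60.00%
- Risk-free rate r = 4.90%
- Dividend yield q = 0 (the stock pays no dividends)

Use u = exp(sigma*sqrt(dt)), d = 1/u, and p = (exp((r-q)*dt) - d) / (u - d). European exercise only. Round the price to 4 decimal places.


dt = T/N = 0.333333
u = exp(sigma*sqrt(dt)) = 1.413982; d = 1/u = 0.707222
p = (exp((r-q)*dt) - d) / (u - d) = 0.437553
Discount per step: exp(-r*dt) = 0.983799
Stock lattice S(k, i) with i counting down-moves:
  k=0: S(0,0) = 113.4100
  k=1: S(1,0) = 160.3598; S(1,1) = 80.2061
  k=2: S(2,0) = 226.7459; S(2,1) = 113.4100; S(2,2) = 56.7235
  k=3: S(3,0) = 320.6147; S(3,1) = 160.3598; S(3,2) = 80.2061; S(3,3) = 40.1162
Terminal payoffs V(N, i) = max(S_T - K, 0):
  V(3,0) = 211.884689; V(3,1) = 51.629751; V(3,2) = 0.000000; V(3,3) = 0.000000
Backward induction: V(k, i) = exp(-r*dt) * [p * V(k+1, i) + (1-p) * V(k+1, i+1)].
  V(2,0) = exp(-r*dt) * [p*211.884689 + (1-p)*51.629751] = 119.777373
  V(2,1) = exp(-r*dt) * [p*51.629751 + (1-p)*0.000000] = 22.224774
  V(2,2) = exp(-r*dt) * [p*0.000000 + (1-p)*0.000000] = 0.000000
  V(1,0) = exp(-r*dt) * [p*119.777373 + (1-p)*22.224774] = 63.857647
  V(1,1) = exp(-r*dt) * [p*22.224774 + (1-p)*0.000000] = 9.566976
  V(0,0) = exp(-r*dt) * [p*63.857647 + (1-p)*9.566976] = 32.782190

Answer: Price = V(0,0) = 32.7822


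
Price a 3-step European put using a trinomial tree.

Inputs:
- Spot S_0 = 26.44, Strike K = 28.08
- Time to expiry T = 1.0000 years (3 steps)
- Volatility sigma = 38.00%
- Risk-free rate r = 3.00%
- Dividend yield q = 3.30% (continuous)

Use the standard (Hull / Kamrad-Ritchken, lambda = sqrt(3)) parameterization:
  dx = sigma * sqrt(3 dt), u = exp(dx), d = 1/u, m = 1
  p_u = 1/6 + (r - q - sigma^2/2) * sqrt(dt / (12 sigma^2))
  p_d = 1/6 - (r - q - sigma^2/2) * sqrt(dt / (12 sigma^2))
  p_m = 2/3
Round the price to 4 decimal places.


dt = T/N = 0.333333; dx = sigma*sqrt(3*dt) = 0.380000
u = exp(dx) = 1.462285; d = 1/u = 0.683861
p_u = 0.133684, p_m = 0.666667, p_d = 0.199649
Discount per step: exp(-r*dt) = 0.990050
Stock lattice S(k, j) with j the centered position index:
  k=0: S(0,+0) = 26.4400
  k=1: S(1,-1) = 18.0813; S(1,+0) = 26.4400; S(1,+1) = 38.6628
  k=2: S(2,-2) = 12.3651; S(2,-1) = 18.0813; S(2,+0) = 26.4400; S(2,+1) = 38.6628; S(2,+2) = 56.5360
  k=3: S(3,-3) = 8.4560; S(3,-2) = 12.3651; S(3,-1) = 18.0813; S(3,+0) = 26.4400; S(3,+1) = 38.6628; S(3,+2) = 56.5360; S(3,+3) = 82.6718
Terminal payoffs V(N, j) = max(K - S_T, 0):
  V(3,-3) = 19.623985; V(3,-2) = 15.714900; V(3,-1) = 9.998704; V(3,+0) = 1.640000; V(3,+1) = 0.000000; V(3,+2) = 0.000000; V(3,+3) = 0.000000
Backward induction: V(k, j) = exp(-r*dt) * [p_u * V(k+1, j+1) + p_m * V(k+1, j) + p_d * V(k+1, j-1)]
  V(2,-2) = exp(-r*dt) * [p_u*9.998704 + p_m*15.714900 + p_d*19.623985] = 15.574652
  V(2,-1) = exp(-r*dt) * [p_u*1.640000 + p_m*9.998704 + p_d*15.714900] = 9.922785
  V(2,+0) = exp(-r*dt) * [p_u*0.000000 + p_m*1.640000 + p_d*9.998704] = 3.058824
  V(2,+1) = exp(-r*dt) * [p_u*0.000000 + p_m*0.000000 + p_d*1.640000] = 0.324167
  V(2,+2) = exp(-r*dt) * [p_u*0.000000 + p_m*0.000000 + p_d*0.000000] = 0.000000
  V(1,-1) = exp(-r*dt) * [p_u*3.058824 + p_m*9.922785 + p_d*15.574652] = 10.032742
  V(1,+0) = exp(-r*dt) * [p_u*0.324167 + p_m*3.058824 + p_d*9.922785] = 4.023194
  V(1,+1) = exp(-r*dt) * [p_u*0.000000 + p_m*0.324167 + p_d*3.058824] = 0.818576
  V(0,+0) = exp(-r*dt) * [p_u*0.818576 + p_m*4.023194 + p_d*10.032742] = 4.746881

Answer: Price = V(0,0) = 4.7469


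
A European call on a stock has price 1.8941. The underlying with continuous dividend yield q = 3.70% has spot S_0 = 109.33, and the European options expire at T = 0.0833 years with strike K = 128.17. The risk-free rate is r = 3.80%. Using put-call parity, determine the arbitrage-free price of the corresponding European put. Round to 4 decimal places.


Put-call parity: C - P = S_0 * exp(-qT) - K * exp(-rT).
S_0 * exp(-qT) = 109.3300 * 0.99692264 = 108.99355276
K * exp(-rT) = 128.1700 * 0.99683960 = 127.76493212
P = C - S*exp(-qT) + K*exp(-rT)
P = 1.8941 - 108.99355276 + 127.76493212 = 20.6655

Answer: Put price = 20.6655


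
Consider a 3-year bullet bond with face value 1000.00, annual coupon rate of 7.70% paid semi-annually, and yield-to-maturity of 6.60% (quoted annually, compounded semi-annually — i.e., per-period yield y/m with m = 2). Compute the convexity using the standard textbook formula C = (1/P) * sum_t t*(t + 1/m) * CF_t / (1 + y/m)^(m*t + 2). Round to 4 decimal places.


Answer: Convexity = 8.7079

Derivation:
Coupon per period c = face * coupon_rate / m = 38.500000
Periods per year m = 2; per-period yield y/m = 0.033000
Number of cashflows N = 6
Cashflows (t years, CF_t, discount factor 1/(1+y/m)^(m*t), PV):
  t = 0.5000: CF_t = 38.500000, DF = 0.968054, PV = 37.270087
  t = 1.0000: CF_t = 38.500000, DF = 0.937129, PV = 36.079465
  t = 1.5000: CF_t = 38.500000, DF = 0.907192, PV = 34.926878
  t = 2.0000: CF_t = 38.500000, DF = 0.878211, PV = 33.811111
  t = 2.5000: CF_t = 38.500000, DF = 0.850156, PV = 32.730989
  t = 3.0000: CF_t = 1038.500000, DF = 0.822997, PV = 854.682028
Price P = sum_t PV_t = 1029.500557
Convexity numerator sum_t t*(t + 1/m) * CF_t / (1+y/m)^(m*t + 2):
  t = 0.5000: term = 17.463439
  t = 1.0000: term = 50.716667
  t = 1.5000: term = 98.192966
  t = 2.0000: term = 158.426856
  t = 2.5000: term = 230.048678
  t = 3.0000: term = 8409.946398
Convexity = (1/P) * sum = 8964.795004 / 1029.500557 = 8.707907


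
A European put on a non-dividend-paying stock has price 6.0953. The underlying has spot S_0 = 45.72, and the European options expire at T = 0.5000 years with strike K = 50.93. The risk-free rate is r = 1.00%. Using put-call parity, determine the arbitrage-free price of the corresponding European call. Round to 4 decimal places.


Put-call parity: C - P = S_0 * exp(-qT) - K * exp(-rT).
S_0 * exp(-qT) = 45.7200 * 1.00000000 = 45.72000000
K * exp(-rT) = 50.9300 * 0.99501248 = 50.67598557
C = P + S*exp(-qT) - K*exp(-rT)
C = 6.0953 + 45.72000000 - 50.67598557 = 1.1393

Answer: Call price = 1.1393


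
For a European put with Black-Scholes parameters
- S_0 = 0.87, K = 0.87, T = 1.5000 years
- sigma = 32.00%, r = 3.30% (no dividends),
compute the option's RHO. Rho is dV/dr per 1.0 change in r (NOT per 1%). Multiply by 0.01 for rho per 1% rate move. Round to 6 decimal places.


Answer: Rho = -0.655473

Derivation:
d1 = 0.3222609943; d2 = -0.0696573646
phi(d1) = 0.3787554217; exp(-qT) = 1.0000000000; exp(-rT) = 0.9517051581
N(-d2) = 0.5277668113
Rho = -K*T*exp(-rT)*N(-d2) = -0.8700 * 1.5000 * 0.9517051581 * 0.5277668113 = -0.655473


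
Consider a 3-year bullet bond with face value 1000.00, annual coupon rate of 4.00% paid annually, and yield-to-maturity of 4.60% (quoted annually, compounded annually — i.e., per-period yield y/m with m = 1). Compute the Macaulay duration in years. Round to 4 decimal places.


Answer: Macaulay duration = 2.8851 years

Derivation:
Coupon per period c = face * coupon_rate / m = 40.000000
Periods per year m = 1; per-period yield y/m = 0.046000
Number of cashflows N = 3
Cashflows (t years, CF_t, discount factor 1/(1+y/m)^(m*t), PV):
  t = 1.0000: CF_t = 40.000000, DF = 0.956023, PV = 38.240918
  t = 2.0000: CF_t = 40.000000, DF = 0.913980, PV = 36.559195
  t = 3.0000: CF_t = 1040.000000, DF = 0.873786, PV = 908.737156
Price P = sum_t PV_t = 983.537269
Macaulay numerator sum_t t * PV_t:
  t * PV_t at t = 1.0000: 38.240918
  t * PV_t at t = 2.0000: 73.118390
  t * PV_t at t = 3.0000: 2726.211468
Macaulay duration D = (sum_t t * PV_t) / P = 2837.570776 / 983.537269 = 2.885067


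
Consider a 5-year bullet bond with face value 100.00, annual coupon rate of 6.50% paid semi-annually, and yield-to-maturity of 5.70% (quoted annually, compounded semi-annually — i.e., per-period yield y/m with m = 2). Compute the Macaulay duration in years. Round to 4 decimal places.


Coupon per period c = face * coupon_rate / m = 3.250000
Periods per year m = 2; per-period yield y/m = 0.028500
Number of cashflows N = 10
Cashflows (t years, CF_t, discount factor 1/(1+y/m)^(m*t), PV):
  t = 0.5000: CF_t = 3.250000, DF = 0.972290, PV = 3.159942
  t = 1.0000: CF_t = 3.250000, DF = 0.945347, PV = 3.072379
  t = 1.5000: CF_t = 3.250000, DF = 0.919152, PV = 2.987242
  t = 2.0000: CF_t = 3.250000, DF = 0.893682, PV = 2.904465
  t = 2.5000: CF_t = 3.250000, DF = 0.868917, PV = 2.823982
  t = 3.0000: CF_t = 3.250000, DF = 0.844840, PV = 2.745728
  t = 3.5000: CF_t = 3.250000, DF = 0.821429, PV = 2.669644
  t = 4.0000: CF_t = 3.250000, DF = 0.798667, PV = 2.595667
  t = 4.5000: CF_t = 3.250000, DF = 0.776536, PV = 2.523740
  t = 5.0000: CF_t = 103.250000, DF = 0.755018, PV = 77.955561
Price P = sum_t PV_t = 103.438350
Macaulay numerator sum_t t * PV_t:
  t * PV_t at t = 0.5000: 1.579971
  t * PV_t at t = 1.0000: 3.072379
  t * PV_t at t = 1.5000: 4.480864
  t * PV_t at t = 2.0000: 5.808930
  t * PV_t at t = 2.5000: 7.059954
  t * PV_t at t = 3.0000: 8.237185
  t * PV_t at t = 3.5000: 9.343753
  t * PV_t at t = 4.0000: 10.382668
  t * PV_t at t = 4.5000: 11.356832
  t * PV_t at t = 5.0000: 389.777804
Macaulay duration D = (sum_t t * PV_t) / P = 451.100341 / 103.438350 = 4.361055

Answer: Macaulay duration = 4.3611 years


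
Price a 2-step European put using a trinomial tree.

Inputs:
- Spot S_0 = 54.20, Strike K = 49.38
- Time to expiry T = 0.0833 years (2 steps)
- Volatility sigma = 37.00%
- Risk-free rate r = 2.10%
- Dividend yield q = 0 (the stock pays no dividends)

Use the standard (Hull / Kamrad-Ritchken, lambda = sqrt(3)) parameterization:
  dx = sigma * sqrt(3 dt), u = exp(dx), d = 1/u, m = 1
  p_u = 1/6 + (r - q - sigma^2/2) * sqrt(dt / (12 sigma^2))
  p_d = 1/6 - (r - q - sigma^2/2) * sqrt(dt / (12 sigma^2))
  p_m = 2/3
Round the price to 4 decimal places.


dt = T/N = 0.041650; dx = sigma*sqrt(3*dt) = 0.130789
u = exp(dx) = 1.139727; d = 1/u = 0.877403
p_u = 0.159111, p_m = 0.666667, p_d = 0.174222
Discount per step: exp(-r*dt) = 0.999126
Stock lattice S(k, j) with j the centered position index:
  k=0: S(0,+0) = 54.2000
  k=1: S(1,-1) = 47.5553; S(1,+0) = 54.2000; S(1,+1) = 61.7732
  k=2: S(2,-2) = 41.7251; S(2,-1) = 47.5553; S(2,+0) = 54.2000; S(2,+1) = 61.7732; S(2,+2) = 70.4046
Terminal payoffs V(N, j) = max(K - S_T, 0):
  V(2,-2) = 7.654864; V(2,-1) = 1.824744; V(2,+0) = 0.000000; V(2,+1) = 0.000000; V(2,+2) = 0.000000
Backward induction: V(k, j) = exp(-r*dt) * [p_u * V(k+1, j+1) + p_m * V(k+1, j) + p_d * V(k+1, j-1)]
  V(1,-1) = exp(-r*dt) * [p_u*0.000000 + p_m*1.824744 + p_d*7.654864] = 2.547912
  V(1,+0) = exp(-r*dt) * [p_u*0.000000 + p_m*0.000000 + p_d*1.824744] = 0.317633
  V(1,+1) = exp(-r*dt) * [p_u*0.000000 + p_m*0.000000 + p_d*0.000000] = 0.000000
  V(0,+0) = exp(-r*dt) * [p_u*0.000000 + p_m*0.317633 + p_d*2.547912] = 0.655084

Answer: Price = V(0,0) = 0.6551


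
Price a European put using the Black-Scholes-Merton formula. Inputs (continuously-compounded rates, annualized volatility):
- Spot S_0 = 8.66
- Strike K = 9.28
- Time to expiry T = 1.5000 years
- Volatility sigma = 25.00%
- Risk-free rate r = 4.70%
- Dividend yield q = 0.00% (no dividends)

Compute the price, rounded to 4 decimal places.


d1 = (ln(S/K) + (r - q + 0.5*sigma^2) * T) / (sigma * sqrt(T)) = 0.15751256
d2 = d1 - sigma * sqrt(T) = -0.14867366
exp(-rT) = 0.93192774; exp(-qT) = 1.00000000
P = K * exp(-rT) * N(-d2) - S_0 * exp(-qT) * N(-d1)
N(-d1) = 0.43742045; N(-d2) = 0.55909442
P = 9.2800 * 0.93192774 * 0.55909442 - 8.6600 * 1.00000000 * 0.43742045 = 1.0471

Answer: Price = 1.0471


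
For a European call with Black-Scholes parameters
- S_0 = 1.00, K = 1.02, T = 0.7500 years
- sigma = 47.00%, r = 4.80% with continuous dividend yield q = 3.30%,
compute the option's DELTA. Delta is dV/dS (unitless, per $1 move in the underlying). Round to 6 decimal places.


d1 = 0.1825037926; d2 = -0.2245281472
phi(d1) = 0.3923533860; exp(-qT) = 0.9755537700; exp(-rT) = 0.9646402935
N(d1) = 0.5724063108
Delta = exp(-qT) * N(d1) = 0.9755537700 * 0.5724063108 = 0.558413

Answer: Delta = 0.558413


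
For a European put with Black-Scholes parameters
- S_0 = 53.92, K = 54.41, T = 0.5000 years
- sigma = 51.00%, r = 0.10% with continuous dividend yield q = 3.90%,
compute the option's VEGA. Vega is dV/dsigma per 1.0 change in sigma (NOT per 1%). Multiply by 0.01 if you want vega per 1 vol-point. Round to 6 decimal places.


d1 = 0.1025402056; d2 = -0.2580842528
phi(d1) = 0.3968504458; exp(-qT) = 0.9806888952; exp(-rT) = 0.9995001250
Vega = S * exp(-qT) * phi(d1) * sqrt(T) = 53.9200 * 0.9806888952 * 0.3968504458 * 0.7071067812 = 14.838603

Answer: Vega = 14.838603


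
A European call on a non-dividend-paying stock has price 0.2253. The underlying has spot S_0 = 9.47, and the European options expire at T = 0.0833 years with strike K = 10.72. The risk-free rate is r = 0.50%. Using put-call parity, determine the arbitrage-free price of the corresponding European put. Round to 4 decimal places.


Answer: Put price = 1.4708

Derivation:
Put-call parity: C - P = S_0 * exp(-qT) - K * exp(-rT).
S_0 * exp(-qT) = 9.4700 * 1.00000000 = 9.47000000
K * exp(-rT) = 10.7200 * 0.99958359 = 10.71553605
P = C - S*exp(-qT) + K*exp(-rT)
P = 0.2253 - 9.47000000 + 10.71553605 = 1.4708


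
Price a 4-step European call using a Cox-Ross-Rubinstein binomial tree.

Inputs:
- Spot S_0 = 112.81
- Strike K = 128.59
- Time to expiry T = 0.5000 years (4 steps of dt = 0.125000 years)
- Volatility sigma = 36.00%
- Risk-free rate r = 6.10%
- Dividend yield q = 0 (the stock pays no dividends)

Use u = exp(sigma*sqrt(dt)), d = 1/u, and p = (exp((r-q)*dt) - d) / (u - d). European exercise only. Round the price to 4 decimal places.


Answer: Price = V(0,0) = 7.6063

Derivation:
dt = T/N = 0.125000
u = exp(sigma*sqrt(dt)) = 1.135734; d = 1/u = 0.880488
p = (exp((r-q)*dt) - d) / (u - d) = 0.498210
Discount per step: exp(-r*dt) = 0.992404
Stock lattice S(k, i) with i counting down-moves:
  k=0: S(0,0) = 112.8100
  k=1: S(1,0) = 128.1222; S(1,1) = 99.3278
  k=2: S(2,0) = 145.5127; S(2,1) = 112.8100; S(2,2) = 87.4569
  k=3: S(3,0) = 165.2637; S(3,1) = 128.1222; S(3,2) = 99.3278; S(3,3) = 77.0048
  k=4: S(4,0) = 187.6957; S(4,1) = 145.5127; S(4,2) = 112.8100; S(4,3) = 87.4569; S(4,4) = 67.8018
Terminal payoffs V(N, i) = max(S_T - K, 0):
  V(4,0) = 59.105669; V(4,1) = 16.922709; V(4,2) = 0.000000; V(4,3) = 0.000000; V(4,4) = 0.000000
Backward induction: V(k, i) = exp(-r*dt) * [p * V(k+1, i) + (1-p) * V(k+1, i+1)].
  V(3,0) = exp(-r*dt) * [p*59.105669 + (1-p)*16.922709] = 37.650515
  V(3,1) = exp(-r*dt) * [p*16.922709 + (1-p)*0.000000] = 8.367027
  V(3,2) = exp(-r*dt) * [p*0.000000 + (1-p)*0.000000] = 0.000000
  V(3,3) = exp(-r*dt) * [p*0.000000 + (1-p)*0.000000] = 0.000000
  V(2,0) = exp(-r*dt) * [p*37.650515 + (1-p)*8.367027] = 22.781987
  V(2,1) = exp(-r*dt) * [p*8.367027 + (1-p)*0.000000] = 4.136875
  V(2,2) = exp(-r*dt) * [p*0.000000 + (1-p)*0.000000] = 0.000000
  V(1,0) = exp(-r*dt) * [p*22.781987 + (1-p)*4.136875] = 13.324079
  V(1,1) = exp(-r*dt) * [p*4.136875 + (1-p)*0.000000] = 2.045378
  V(0,0) = exp(-r*dt) * [p*13.324079 + (1-p)*2.045378] = 7.606324


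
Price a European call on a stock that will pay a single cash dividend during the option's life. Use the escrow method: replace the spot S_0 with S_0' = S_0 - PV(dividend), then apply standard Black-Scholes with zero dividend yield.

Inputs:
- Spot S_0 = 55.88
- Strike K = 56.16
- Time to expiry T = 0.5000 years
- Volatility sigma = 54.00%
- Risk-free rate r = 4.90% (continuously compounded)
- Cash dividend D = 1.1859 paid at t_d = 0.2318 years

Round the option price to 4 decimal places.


Answer: Price = 8.2438

Derivation:
PV(D) = D * exp(-r * t_d) = 1.1859 * 0.98870606 = 1.17250652
S_0' = S_0 - PV(D) = 55.8800 - 1.17250652 = 54.70749348
d1 = (ln(S_0'/K) + (r + sigma^2/2)*T) / (sigma*sqrt(T)) = 0.18645603
d2 = d1 - sigma*sqrt(T) = -0.19538164
exp(-rT) = 0.97579769
N(d1) = 0.57395642; N(d2) = 0.42254710
C = S_0' * N(d1) - K * exp(-rT) * N(d2) = 54.70749348 * 0.57395642 - 56.1600 * 0.97579769 * 0.42254710 = 8.2438


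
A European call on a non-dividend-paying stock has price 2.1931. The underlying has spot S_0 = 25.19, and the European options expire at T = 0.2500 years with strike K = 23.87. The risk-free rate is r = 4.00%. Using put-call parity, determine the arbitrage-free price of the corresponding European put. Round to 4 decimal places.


Put-call parity: C - P = S_0 * exp(-qT) - K * exp(-rT).
S_0 * exp(-qT) = 25.1900 * 1.00000000 = 25.19000000
K * exp(-rT) = 23.8700 * 0.99004983 = 23.63248953
P = C - S*exp(-qT) + K*exp(-rT)
P = 2.1931 - 25.19000000 + 23.63248953 = 0.6356

Answer: Put price = 0.6356


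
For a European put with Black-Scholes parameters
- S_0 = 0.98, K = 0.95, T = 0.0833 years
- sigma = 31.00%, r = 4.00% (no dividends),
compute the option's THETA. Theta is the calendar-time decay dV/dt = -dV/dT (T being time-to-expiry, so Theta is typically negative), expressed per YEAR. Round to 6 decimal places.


Answer: Theta = -0.177570

Derivation:
d1 = 0.4294685841; d2 = 0.3399971920
phi(d1) = 0.3637966703; exp(-qT) = 1.0000000000; exp(-rT) = 0.9966735450
Theta = -S*exp(-qT)*phi(d1)*sigma/(2*sqrt(T)) + r*K*exp(-rT)*N(-d2) - q*S*exp(-qT)*N(-d1)
N(-d1) = 0.3337911259; N(-d2) = 0.3669293213; sqrt(T) = 0.2886173938
Term 1 = -0.9800 * 1.0000000000 * 0.3637966703 * 0.3100 / (2 * 0.2886173938) = -0.1914670266
Term 2 = 0.0400 * 0.9500 * 0.9966735450 * 0.3669293213 = 0.0138969324
Term 3 = 0 (no dividend yield, q = 0)
Theta = -0.1914670266 + (0.0138969324) + (0.0000000000) = -0.177570


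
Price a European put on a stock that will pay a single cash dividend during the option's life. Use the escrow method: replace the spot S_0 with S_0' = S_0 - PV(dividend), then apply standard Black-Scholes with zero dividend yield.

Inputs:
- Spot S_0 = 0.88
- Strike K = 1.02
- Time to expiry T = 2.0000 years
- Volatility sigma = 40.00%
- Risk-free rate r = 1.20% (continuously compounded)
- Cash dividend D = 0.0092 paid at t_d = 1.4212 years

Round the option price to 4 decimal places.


Answer: Price = 0.2759

Derivation:
PV(D) = D * exp(-r * t_d) = 0.0092 * 0.98309020 = 0.00904443
S_0' = S_0 - PV(D) = 0.8800 - 0.00904443 = 0.87095557
d1 = (ln(S_0'/K) + (r + sigma^2/2)*T) / (sigma*sqrt(T)) = 0.04602038
d2 = d1 - sigma*sqrt(T) = -0.51966504
exp(-rT) = 0.97628571
N(-d1) = 0.48164700; N(-d2) = 0.69835147
P = K * exp(-rT) * N(-d2) - S_0' * N(-d1) = 1.0200 * 0.97628571 * 0.69835147 - 0.87095557 * 0.48164700 = 0.2759


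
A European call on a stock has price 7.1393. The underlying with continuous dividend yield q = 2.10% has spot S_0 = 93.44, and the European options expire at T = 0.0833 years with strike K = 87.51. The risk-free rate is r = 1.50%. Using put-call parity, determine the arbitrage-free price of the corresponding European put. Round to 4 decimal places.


Answer: Put price = 1.2633

Derivation:
Put-call parity: C - P = S_0 * exp(-qT) - K * exp(-rT).
S_0 * exp(-qT) = 93.4400 * 0.99825223 = 93.27668829
K * exp(-rT) = 87.5100 * 0.99875128 = 87.40072454
P = C - S*exp(-qT) + K*exp(-rT)
P = 7.1393 - 93.27668829 + 87.40072454 = 1.2633


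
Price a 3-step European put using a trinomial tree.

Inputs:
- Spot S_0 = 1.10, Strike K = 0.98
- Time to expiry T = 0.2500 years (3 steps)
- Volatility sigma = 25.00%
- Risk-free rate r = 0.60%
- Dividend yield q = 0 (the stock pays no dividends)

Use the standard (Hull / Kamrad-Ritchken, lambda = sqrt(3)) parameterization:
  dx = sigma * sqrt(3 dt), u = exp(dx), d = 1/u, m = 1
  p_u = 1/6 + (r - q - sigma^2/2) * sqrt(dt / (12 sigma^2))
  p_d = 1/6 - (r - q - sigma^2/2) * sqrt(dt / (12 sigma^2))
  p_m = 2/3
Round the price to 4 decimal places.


dt = T/N = 0.083333; dx = sigma*sqrt(3*dt) = 0.125000
u = exp(dx) = 1.133148; d = 1/u = 0.882497
p_u = 0.158250, p_m = 0.666667, p_d = 0.175083
Discount per step: exp(-r*dt) = 0.999500
Stock lattice S(k, j) with j the centered position index:
  k=0: S(0,+0) = 1.1000
  k=1: S(1,-1) = 0.9707; S(1,+0) = 1.1000; S(1,+1) = 1.2465
  k=2: S(2,-2) = 0.8567; S(2,-1) = 0.9707; S(2,+0) = 1.1000; S(2,+1) = 1.2465; S(2,+2) = 1.4124
  k=3: S(3,-3) = 0.7560; S(3,-2) = 0.8567; S(3,-1) = 0.9707; S(3,+0) = 1.1000; S(3,+1) = 1.2465; S(3,+2) = 1.4124; S(3,+3) = 1.6005
Terminal payoffs V(N, j) = max(K - S_T, 0):
  V(3,-3) = 0.223982; V(3,-2) = 0.123319; V(3,-1) = 0.009253; V(3,+0) = 0.000000; V(3,+1) = 0.000000; V(3,+2) = 0.000000; V(3,+3) = 0.000000
Backward induction: V(k, j) = exp(-r*dt) * [p_u * V(k+1, j+1) + p_m * V(k+1, j) + p_d * V(k+1, j-1)]
  V(2,-2) = exp(-r*dt) * [p_u*0.009253 + p_m*0.123319 + p_d*0.223982] = 0.122831
  V(2,-1) = exp(-r*dt) * [p_u*0.000000 + p_m*0.009253 + p_d*0.123319] = 0.027746
  V(2,+0) = exp(-r*dt) * [p_u*0.000000 + p_m*0.000000 + p_d*0.009253] = 0.001619
  V(2,+1) = exp(-r*dt) * [p_u*0.000000 + p_m*0.000000 + p_d*0.000000] = 0.000000
  V(2,+2) = exp(-r*dt) * [p_u*0.000000 + p_m*0.000000 + p_d*0.000000] = 0.000000
  V(1,-1) = exp(-r*dt) * [p_u*0.001619 + p_m*0.027746 + p_d*0.122831] = 0.040239
  V(1,+0) = exp(-r*dt) * [p_u*0.000000 + p_m*0.001619 + p_d*0.027746] = 0.005934
  V(1,+1) = exp(-r*dt) * [p_u*0.000000 + p_m*0.000000 + p_d*0.001619] = 0.000283
  V(0,+0) = exp(-r*dt) * [p_u*0.000283 + p_m*0.005934 + p_d*0.040239] = 0.011041

Answer: Price = V(0,0) = 0.0110
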